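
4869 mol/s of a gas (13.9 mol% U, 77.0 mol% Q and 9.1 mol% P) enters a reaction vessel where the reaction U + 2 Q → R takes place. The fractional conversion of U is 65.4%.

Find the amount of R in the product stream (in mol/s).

U reacted = 0.654 × 676.8 = 442.6 mol/s; ν_U = −1, so ξ = 442.6/1 = 442.6 mol/s.
Outlet amounts (n = n₀ + ν ξ):
  U: 676.8 − 1(442.6) = 234.2
  Q: 3749 − 2(442.6) = 2864
  R: 0 + 1(442.6) = 442.6
  P: 443.1 (inert)

443 mol/s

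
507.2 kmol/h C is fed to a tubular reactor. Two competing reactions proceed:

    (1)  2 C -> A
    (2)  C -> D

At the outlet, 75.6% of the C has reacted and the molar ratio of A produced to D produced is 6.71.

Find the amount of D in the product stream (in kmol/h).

Conversion of C: C consumed = 0.756 × 507.2 = 383.4 kmol/h = 2ξ₁ + 1ξ₂.
Selectivity: 1ξ₁ / (1ξ₂) = 6.71 → ξ₁ = 6.71 ξ₂.
Substitute: (2·6.71 + 1) ξ₂ = 383.4 → ξ₂ = 26.59 kmol/h, ξ₁ = 178.4 kmol/h.
Outlet amounts (n = n₀ + Σ ν·ξ):
  C: 507.2 − 2(178.4) − 1(26.59) = 123.8
  A: 0 + 1(178.4) = 178.4
  D: 0 + 1(26.59) = 26.59

26.6 kmol/h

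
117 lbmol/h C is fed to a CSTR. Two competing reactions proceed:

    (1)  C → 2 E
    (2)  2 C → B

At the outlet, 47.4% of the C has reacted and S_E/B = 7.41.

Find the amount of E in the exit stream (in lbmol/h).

Conversion of C: C consumed = 0.474 × 117 = 55.46 lbmol/h = 1ξ₁ + 2ξ₂.
Selectivity: 2ξ₁ / (1ξ₂) = 7.41 → ξ₁ = 3.705 ξ₂.
Substitute: (1·3.705 + 2) ξ₂ = 55.46 → ξ₂ = 9.721 lbmol/h, ξ₁ = 36.02 lbmol/h.
Outlet amounts (n = n₀ + Σ ν·ξ):
  C: 117 − 1(36.02) − 2(9.721) = 61.54
  E: 0 + 2(36.02) = 72.03
  B: 0 + 1(9.721) = 9.721

72 lbmol/h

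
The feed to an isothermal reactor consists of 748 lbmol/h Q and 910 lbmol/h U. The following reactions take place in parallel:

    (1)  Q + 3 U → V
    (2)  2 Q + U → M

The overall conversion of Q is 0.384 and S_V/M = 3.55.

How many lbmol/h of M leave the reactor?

Conversion of Q: Q consumed = 0.384 × 748 = 287.2 lbmol/h = 1ξ₁ + 2ξ₂.
Selectivity: 1ξ₁ / (1ξ₂) = 3.55 → ξ₁ = 3.55 ξ₂.
Substitute: (1·3.55 + 2) ξ₂ = 287.2 → ξ₂ = 51.75 lbmol/h, ξ₁ = 183.7 lbmol/h.
Outlet amounts (n = n₀ + Σ ν·ξ):
  Q: 748 − 1(183.7) − 2(51.75) = 460.8
  U: 910 − 3(183.7) − 1(51.75) = 307.1
  V: 0 + 1(183.7) = 183.7
  M: 0 + 1(51.75) = 51.75

51.8 lbmol/h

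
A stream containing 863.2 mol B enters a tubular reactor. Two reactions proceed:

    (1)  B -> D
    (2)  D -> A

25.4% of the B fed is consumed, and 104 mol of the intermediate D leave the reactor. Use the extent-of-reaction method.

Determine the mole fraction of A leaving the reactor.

0.134

Conversion of B: B consumed = 1ξ₁ = 0.254 × 863.2 → ξ₁ = 219.3 mol.
D balance: n_D = 0 + 1ξ₁ − 1ξ₂ = 104 → ξ₂ = (1·219.3 − 104)/1 = 115.3 mol.
Outlet amounts (n = n₀ + Σ ν·ξ):
  B: 863.2 − 1(219.3) = 643.9
  D: 0 + 1(219.3) − 1(115.3) = 104
  A: 0 + 1(115.3) = 115.3
Total out = 863.2 mol; y_A = 115.3 / 863.2 = 0.1335.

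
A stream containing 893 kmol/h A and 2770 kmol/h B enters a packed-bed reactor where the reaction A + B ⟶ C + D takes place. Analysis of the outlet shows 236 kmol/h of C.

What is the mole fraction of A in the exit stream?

For C: n = n₀ + 1ξ → 236 = 0 + 1ξ, giving ξ = 236 kmol/h.
Outlet amounts (n = n₀ + ν ξ):
  A: 893 − 1(236) = 657
  B: 2770 − 1(236) = 2534
  C: 0 + 1(236) = 236
  D: 0 + 1(236) = 236
Total out = 3663 kmol/h; y_A = 657 / 3663 = 0.1794.

0.179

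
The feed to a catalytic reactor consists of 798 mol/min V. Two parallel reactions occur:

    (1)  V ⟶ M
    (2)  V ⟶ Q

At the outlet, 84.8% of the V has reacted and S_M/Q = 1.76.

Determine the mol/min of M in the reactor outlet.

432 mol/min

Conversion of V: V consumed = 0.848 × 798 = 676.7 mol/min = 1ξ₁ + 1ξ₂.
Selectivity: 1ξ₁ / (1ξ₂) = 1.76 → ξ₁ = 1.76 ξ₂.
Substitute: (1·1.76 + 1) ξ₂ = 676.7 → ξ₂ = 245.2 mol/min, ξ₁ = 431.5 mol/min.
Outlet amounts (n = n₀ + Σ ν·ξ):
  V: 798 − 1(431.5) − 1(245.2) = 121.3
  M: 0 + 1(431.5) = 431.5
  Q: 0 + 1(245.2) = 245.2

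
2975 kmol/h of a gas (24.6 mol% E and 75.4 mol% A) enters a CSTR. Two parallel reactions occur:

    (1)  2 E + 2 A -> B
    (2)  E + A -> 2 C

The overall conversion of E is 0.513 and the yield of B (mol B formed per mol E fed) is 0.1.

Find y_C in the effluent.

Yield of B: 1ξ₁ / 731.9 = 0.1 → ξ₁ = 73.19 kmol/h.
Conversion of E: 2ξ₁ + 1ξ₂ = 0.513 × 731.9 = 375.4 → ξ₂ = 229.1 kmol/h.
Outlet amounts (n = n₀ + Σ ν·ξ):
  E: 731.9 − 2(73.19) − 1(229.1) = 356.4
  A: 2243 − 2(73.19) − 1(229.1) = 1868
  B: 0 + 1(73.19) = 73.19
  C: 0 + 2(229.1) = 458.1
Total out = 2755 kmol/h; y_C = 458.1 / 2755 = 0.1663.

0.166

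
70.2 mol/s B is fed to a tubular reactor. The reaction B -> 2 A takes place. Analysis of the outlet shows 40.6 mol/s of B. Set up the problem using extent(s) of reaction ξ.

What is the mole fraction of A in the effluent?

0.593

For B: n = n₀ − 1ξ → 40.6 = 70.2 − 1ξ, giving ξ = 29.6 mol/s.
Outlet amounts (n = n₀ + ν ξ):
  B: 70.2 − 1(29.6) = 40.6
  A: 0 + 2(29.6) = 59.2
Total out = 99.8 mol/s; y_A = 59.2 / 99.8 = 0.5932.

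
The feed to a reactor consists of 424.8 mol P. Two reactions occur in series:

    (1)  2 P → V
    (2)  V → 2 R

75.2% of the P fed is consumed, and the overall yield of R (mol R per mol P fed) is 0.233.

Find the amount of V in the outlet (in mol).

110 mol

Conversion of P: P consumed = 2ξ₁ = 0.752 × 424.8 → ξ₁ = 159.7 mol.
Yield of R: 2ξ₂ / 424.8 = 0.233 → ξ₂ = 49.49 mol.
Outlet amounts (n = n₀ + Σ ν·ξ):
  P: 424.8 − 2(159.7) = 105.4
  V: 0 + 1(159.7) − 1(49.49) = 110.2
  R: 0 + 2(49.49) = 98.98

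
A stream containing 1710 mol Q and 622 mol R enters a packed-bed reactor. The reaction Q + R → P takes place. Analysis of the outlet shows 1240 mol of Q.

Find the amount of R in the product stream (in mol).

For Q: n = n₀ − 1ξ → 1240 = 1710 − 1ξ, giving ξ = 470 mol.
Outlet amounts (n = n₀ + ν ξ):
  Q: 1710 − 1(470) = 1240
  R: 622 − 1(470) = 152
  P: 0 + 1(470) = 470

152 mol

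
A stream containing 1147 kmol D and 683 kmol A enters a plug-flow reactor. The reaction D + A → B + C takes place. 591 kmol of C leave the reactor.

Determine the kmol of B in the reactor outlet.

591 kmol

For C: n = n₀ + 1ξ → 591 = 0 + 1ξ, giving ξ = 591 kmol.
Outlet amounts (n = n₀ + ν ξ):
  D: 1147 − 1(591) = 556
  A: 683 − 1(591) = 92
  B: 0 + 1(591) = 591
  C: 0 + 1(591) = 591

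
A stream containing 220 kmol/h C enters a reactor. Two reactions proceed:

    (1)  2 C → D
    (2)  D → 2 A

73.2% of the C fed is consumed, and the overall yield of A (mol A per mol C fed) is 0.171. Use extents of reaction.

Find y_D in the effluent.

0.39

Conversion of C: C consumed = 2ξ₁ = 0.732 × 220 → ξ₁ = 80.52 kmol/h.
Yield of A: 2ξ₂ / 220 = 0.171 → ξ₂ = 18.81 kmol/h.
Outlet amounts (n = n₀ + Σ ν·ξ):
  C: 220 − 2(80.52) = 58.96
  D: 0 + 1(80.52) − 1(18.81) = 61.71
  A: 0 + 2(18.81) = 37.62
Total out = 158.3 kmol/h; y_D = 61.71 / 158.3 = 0.3899.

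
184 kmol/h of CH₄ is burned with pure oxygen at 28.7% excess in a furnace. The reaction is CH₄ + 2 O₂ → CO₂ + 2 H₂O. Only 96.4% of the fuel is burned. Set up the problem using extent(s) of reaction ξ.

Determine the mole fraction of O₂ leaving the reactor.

Stoichiometric O₂ = 2 × 184 = 368 kmol/h; O₂ fed = 368 × 1.287 = 473.6 kmol/h.
Fuel reacted = 0.964 × 184 → ξ = 177.4 kmol/h.
Outlet (n = n₀ + ν ξ):
  CH₄: 184 − 1(177.4) = 6.624
  O₂: 473.6 − 2(177.4) = 118.9
  CO₂: 0 + 1(177.4) = 177.4
  H₂O: 0 + 2(177.4) = 354.8
Total out = 657.6 kmol/h; y_O₂ = 118.9 / 657.6 = 0.1807.

0.181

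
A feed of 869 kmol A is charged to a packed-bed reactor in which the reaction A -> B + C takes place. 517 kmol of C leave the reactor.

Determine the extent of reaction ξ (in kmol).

ξ = 517 kmol

For C: n = n₀ + 1ξ → 517 = 0 + 1ξ, giving ξ = 517 kmol.
Outlet amounts (n = n₀ + ν ξ):
  A: 869 − 1(517) = 352
  B: 0 + 1(517) = 517
  C: 0 + 1(517) = 517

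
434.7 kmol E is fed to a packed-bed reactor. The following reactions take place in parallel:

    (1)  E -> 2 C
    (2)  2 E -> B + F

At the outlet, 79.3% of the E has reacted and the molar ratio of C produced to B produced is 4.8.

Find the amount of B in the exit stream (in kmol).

Conversion of E: E consumed = 0.793 × 434.7 = 344.7 kmol = 1ξ₁ + 2ξ₂.
Selectivity: 2ξ₁ / (1ξ₂) = 4.8 → ξ₁ = 2.4 ξ₂.
Substitute: (1·2.4 + 2) ξ₂ = 344.7 → ξ₂ = 78.34 kmol, ξ₁ = 188 kmol.
Outlet amounts (n = n₀ + Σ ν·ξ):
  E: 434.7 − 1(188) − 2(78.34) = 89.98
  C: 0 + 2(188) = 376.1
  B: 0 + 1(78.34) = 78.34
  F: 0 + 1(78.34) = 78.34

78.3 kmol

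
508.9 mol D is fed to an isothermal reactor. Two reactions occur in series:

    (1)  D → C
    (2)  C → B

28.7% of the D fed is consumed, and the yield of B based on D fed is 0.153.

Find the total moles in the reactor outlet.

Conversion of D: D consumed = 1ξ₁ = 0.287 × 508.9 → ξ₁ = 146.1 mol.
Yield of B: 1ξ₂ / 508.9 = 0.153 → ξ₂ = 77.86 mol.
Outlet amounts (n = n₀ + Σ ν·ξ):
  D: 508.9 − 1(146.1) = 362.8
  C: 0 + 1(146.1) − 1(77.86) = 68.19
  B: 0 + 1(77.86) = 77.86
Total out = 362.8 + 68.19 + 77.86 = 508.9 mol.

509 mol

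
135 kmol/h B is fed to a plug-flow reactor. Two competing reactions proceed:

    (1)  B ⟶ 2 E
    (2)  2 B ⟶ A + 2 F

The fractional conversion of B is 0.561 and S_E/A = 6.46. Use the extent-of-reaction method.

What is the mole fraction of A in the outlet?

0.0738

Conversion of B: B consumed = 0.561 × 135 = 75.74 kmol/h = 1ξ₁ + 2ξ₂.
Selectivity: 2ξ₁ / (1ξ₂) = 6.46 → ξ₁ = 3.23 ξ₂.
Substitute: (1·3.23 + 2) ξ₂ = 75.74 → ξ₂ = 14.48 kmol/h, ξ₁ = 46.77 kmol/h.
Outlet amounts (n = n₀ + Σ ν·ξ):
  B: 135 − 1(46.77) − 2(14.48) = 59.26
  E: 0 + 2(46.77) = 93.55
  A: 0 + 1(14.48) = 14.48
  F: 0 + 2(14.48) = 28.96
Total out = 196.3 kmol/h; y_A = 14.48 / 196.3 = 0.07379.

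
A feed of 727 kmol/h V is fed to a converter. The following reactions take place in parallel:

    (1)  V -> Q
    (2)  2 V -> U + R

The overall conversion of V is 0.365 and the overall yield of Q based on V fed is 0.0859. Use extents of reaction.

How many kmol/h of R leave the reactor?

101 kmol/h

Yield of Q: 1ξ₁ / 727 = 0.0859 → ξ₁ = 62.45 kmol/h.
Conversion of V: 1ξ₁ + 2ξ₂ = 0.365 × 727 = 265.4 → ξ₂ = 101.5 kmol/h.
Outlet amounts (n = n₀ + Σ ν·ξ):
  V: 727 − 1(62.45) − 2(101.5) = 461.6
  Q: 0 + 1(62.45) = 62.45
  U: 0 + 1(101.5) = 101.5
  R: 0 + 1(101.5) = 101.5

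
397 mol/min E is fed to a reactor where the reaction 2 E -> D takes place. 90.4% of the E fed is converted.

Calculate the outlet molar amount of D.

179 mol/min

E reacted = 0.904 × 397 = 358.9 mol/min; ν_E = −2, so ξ = 358.9/2 = 179.4 mol/min.
Outlet amounts (n = n₀ + ν ξ):
  E: 397 − 2(179.4) = 38.11
  D: 0 + 1(179.4) = 179.4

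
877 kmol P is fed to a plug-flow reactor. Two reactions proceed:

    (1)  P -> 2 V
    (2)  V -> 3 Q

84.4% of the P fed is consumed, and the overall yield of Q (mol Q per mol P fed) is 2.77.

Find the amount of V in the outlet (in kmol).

671 kmol

Conversion of P: P consumed = 1ξ₁ = 0.844 × 877 → ξ₁ = 740.2 kmol.
Yield of Q: 3ξ₂ / 877 = 2.77 → ξ₂ = 809.8 kmol.
Outlet amounts (n = n₀ + Σ ν·ξ):
  P: 877 − 1(740.2) = 136.8
  V: 0 + 2(740.2) − 1(809.8) = 670.6
  Q: 0 + 3(809.8) = 2429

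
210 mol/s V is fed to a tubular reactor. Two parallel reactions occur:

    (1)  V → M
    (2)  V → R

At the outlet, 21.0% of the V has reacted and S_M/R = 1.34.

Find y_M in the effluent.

Conversion of V: V consumed = 0.21 × 210 = 44.1 mol/s = 1ξ₁ + 1ξ₂.
Selectivity: 1ξ₁ / (1ξ₂) = 1.34 → ξ₁ = 1.34 ξ₂.
Substitute: (1·1.34 + 1) ξ₂ = 44.1 → ξ₂ = 18.85 mol/s, ξ₁ = 25.25 mol/s.
Outlet amounts (n = n₀ + Σ ν·ξ):
  V: 210 − 1(25.25) − 1(18.85) = 165.9
  M: 0 + 1(25.25) = 25.25
  R: 0 + 1(18.85) = 18.85
Total out = 210 mol/s; y_M = 25.25 / 210 = 0.1203.

0.12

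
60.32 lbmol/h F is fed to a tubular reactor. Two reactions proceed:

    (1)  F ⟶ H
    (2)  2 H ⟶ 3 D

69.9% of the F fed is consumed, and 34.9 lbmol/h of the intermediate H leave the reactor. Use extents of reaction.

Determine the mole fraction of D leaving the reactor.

0.17

Conversion of F: F consumed = 1ξ₁ = 0.699 × 60.32 → ξ₁ = 42.16 lbmol/h.
H balance: n_H = 0 + 1ξ₁ − 2ξ₂ = 34.9 → ξ₂ = (1·42.16 − 34.9)/2 = 3.632 lbmol/h.
Outlet amounts (n = n₀ + Σ ν·ξ):
  F: 60.32 − 1(42.16) = 18.16
  H: 0 + 1(42.16) − 2(3.632) = 34.9
  D: 0 + 3(3.632) = 10.9
Total out = 63.95 lbmol/h; y_D = 10.9 / 63.95 = 0.1704.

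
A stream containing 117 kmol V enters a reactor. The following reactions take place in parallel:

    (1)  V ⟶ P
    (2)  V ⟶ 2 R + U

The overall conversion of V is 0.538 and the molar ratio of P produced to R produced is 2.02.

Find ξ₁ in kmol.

Conversion of V: V consumed = 0.538 × 117 = 62.95 kmol = 1ξ₁ + 1ξ₂.
Selectivity: 1ξ₁ / (2ξ₂) = 2.02 → ξ₁ = 4.04 ξ₂.
Substitute: (1·4.04 + 1) ξ₂ = 62.95 → ξ₂ = 12.49 kmol, ξ₁ = 50.46 kmol.
Outlet amounts (n = n₀ + Σ ν·ξ):
  V: 117 − 1(50.46) − 1(12.49) = 54.05
  P: 0 + 1(50.46) = 50.46
  R: 0 + 2(12.49) = 24.98
  U: 0 + 1(12.49) = 12.49

ξ₁ = 50.5 kmol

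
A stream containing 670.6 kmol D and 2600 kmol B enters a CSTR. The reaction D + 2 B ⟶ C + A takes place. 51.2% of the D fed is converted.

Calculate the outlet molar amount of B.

D reacted = 0.512 × 670.6 = 343.3 kmol; ν_D = −1, so ξ = 343.3/1 = 343.3 kmol.
Outlet amounts (n = n₀ + ν ξ):
  D: 670.6 − 1(343.3) = 327.3
  B: 2600 − 2(343.3) = 1913
  C: 0 + 1(343.3) = 343.3
  A: 0 + 1(343.3) = 343.3

1910 kmol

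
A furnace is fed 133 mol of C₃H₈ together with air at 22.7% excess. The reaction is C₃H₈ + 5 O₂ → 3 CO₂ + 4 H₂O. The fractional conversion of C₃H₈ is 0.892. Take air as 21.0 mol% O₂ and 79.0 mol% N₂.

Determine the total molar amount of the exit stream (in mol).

Stoichiometric O₂ = 5 × 133 = 665 mol; O₂ fed = 665 × 1.227 = 816 mol.
N₂ fed = 816 × 79/21 = 3070 mol.
Fuel reacted = 0.892 × 133 → ξ = 118.6 mol.
Outlet (n = n₀ + ν ξ):
  C₃H₈: 133 − 1(118.6) = 14.36
  O₂: 816 − 5(118.6) = 222.8
  N₂: 3070 (inert)
  CO₂: 0 + 3(118.6) = 355.9
  H₂O: 0 + 4(118.6) = 474.5
Total out = 14.36 + 222.8 + 3070 + 355.9 + 474.5 = 4137 mol.

4140 mol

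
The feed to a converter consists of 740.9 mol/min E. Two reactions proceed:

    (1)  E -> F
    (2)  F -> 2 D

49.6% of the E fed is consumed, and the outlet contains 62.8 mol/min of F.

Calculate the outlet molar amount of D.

609 mol/min

Conversion of E: E consumed = 1ξ₁ = 0.496 × 740.9 → ξ₁ = 367.5 mol/min.
F balance: n_F = 0 + 1ξ₁ − 1ξ₂ = 62.8 → ξ₂ = (1·367.5 − 62.8)/1 = 304.7 mol/min.
Outlet amounts (n = n₀ + Σ ν·ξ):
  E: 740.9 − 1(367.5) = 373.4
  F: 0 + 1(367.5) − 1(304.7) = 62.8
  D: 0 + 2(304.7) = 609.4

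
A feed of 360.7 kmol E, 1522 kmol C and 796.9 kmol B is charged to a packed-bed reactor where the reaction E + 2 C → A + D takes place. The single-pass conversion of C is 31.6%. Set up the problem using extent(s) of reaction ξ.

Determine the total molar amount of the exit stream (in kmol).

C reacted = 0.316 × 1522 = 481 kmol; ν_C = −2, so ξ = 481/2 = 240.5 kmol.
Outlet amounts (n = n₀ + ν ξ):
  E: 360.7 − 1(240.5) = 120.2
  C: 1522 − 2(240.5) = 1041
  A: 0 + 1(240.5) = 240.5
  D: 0 + 1(240.5) = 240.5
  B: 796.9 (inert)
Total out = 120.2 + 1041 + 240.5 + 240.5 + 796.9 = 2439 kmol.

2440 kmol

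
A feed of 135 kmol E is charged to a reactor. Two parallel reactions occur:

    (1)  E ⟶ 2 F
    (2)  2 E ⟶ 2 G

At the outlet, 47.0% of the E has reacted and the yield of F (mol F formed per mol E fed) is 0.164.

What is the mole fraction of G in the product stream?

Yield of F: 2ξ₁ / 135 = 0.164 → ξ₁ = 11.07 kmol.
Conversion of E: 1ξ₁ + 2ξ₂ = 0.47 × 135 = 63.45 → ξ₂ = 26.19 kmol.
Outlet amounts (n = n₀ + Σ ν·ξ):
  E: 135 − 1(11.07) − 2(26.19) = 71.55
  F: 0 + 2(11.07) = 22.14
  G: 0 + 2(26.19) = 52.38
Total out = 146.1 kmol; y_G = 52.38 / 146.1 = 0.3586.

0.359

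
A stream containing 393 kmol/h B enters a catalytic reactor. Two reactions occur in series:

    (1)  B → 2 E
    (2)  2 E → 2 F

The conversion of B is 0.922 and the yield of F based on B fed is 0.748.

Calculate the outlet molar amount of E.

Conversion of B: B consumed = 1ξ₁ = 0.922 × 393 → ξ₁ = 362.3 kmol/h.
Yield of F: 2ξ₂ / 393 = 0.748 → ξ₂ = 147 kmol/h.
Outlet amounts (n = n₀ + Σ ν·ξ):
  B: 393 − 1(362.3) = 30.65
  E: 0 + 2(362.3) − 2(147) = 430.7
  F: 0 + 2(147) = 294

431 kmol/h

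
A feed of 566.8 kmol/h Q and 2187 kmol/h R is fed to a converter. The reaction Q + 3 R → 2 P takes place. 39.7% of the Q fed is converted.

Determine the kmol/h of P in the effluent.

450 kmol/h

Q reacted = 0.397 × 566.8 = 225 kmol/h; ν_Q = −1, so ξ = 225/1 = 225 kmol/h.
Outlet amounts (n = n₀ + ν ξ):
  Q: 566.8 − 1(225) = 341.8
  R: 2187 − 3(225) = 1512
  P: 0 + 2(225) = 450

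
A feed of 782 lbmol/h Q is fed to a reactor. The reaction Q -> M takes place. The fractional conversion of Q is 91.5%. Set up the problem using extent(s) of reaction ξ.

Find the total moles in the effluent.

782 lbmol/h

Q reacted = 0.915 × 782 = 715.5 lbmol/h; ν_Q = −1, so ξ = 715.5/1 = 715.5 lbmol/h.
Outlet amounts (n = n₀ + ν ξ):
  Q: 782 − 1(715.5) = 66.47
  M: 0 + 1(715.5) = 715.5
Total out = 66.47 + 715.5 = 782 lbmol/h.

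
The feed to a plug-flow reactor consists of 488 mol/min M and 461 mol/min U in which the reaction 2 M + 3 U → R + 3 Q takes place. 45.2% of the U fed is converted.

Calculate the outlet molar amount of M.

U reacted = 0.452 × 461 = 208.4 mol/min; ν_U = −3, so ξ = 208.4/3 = 69.46 mol/min.
Outlet amounts (n = n₀ + ν ξ):
  M: 488 − 2(69.46) = 349.1
  U: 461 − 3(69.46) = 252.6
  R: 0 + 1(69.46) = 69.46
  Q: 0 + 3(69.46) = 208.4

349 mol/min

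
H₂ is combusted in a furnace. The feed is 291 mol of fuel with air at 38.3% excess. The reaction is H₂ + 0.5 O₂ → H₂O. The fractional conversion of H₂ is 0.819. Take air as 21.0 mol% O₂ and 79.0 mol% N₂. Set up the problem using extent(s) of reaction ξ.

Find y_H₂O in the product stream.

Stoichiometric O₂ = 0.5 × 291 = 145.5 mol; O₂ fed = 145.5 × 1.383 = 201.2 mol.
N₂ fed = 201.2 × 79/21 = 757 mol.
Fuel reacted = 0.819 × 291 → ξ = 238.3 mol.
Outlet (n = n₀ + ν ξ):
  H₂: 291 − 1(238.3) = 52.67
  O₂: 201.2 − 0.5(238.3) = 82.06
  N₂: 757 (inert)
  H₂O: 0 + 1(238.3) = 238.3
Total out = 1130 mol; y_H₂O = 238.3 / 1130 = 0.2109.

0.211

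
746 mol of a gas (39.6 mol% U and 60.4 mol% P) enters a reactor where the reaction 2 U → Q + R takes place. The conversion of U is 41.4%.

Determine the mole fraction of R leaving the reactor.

U reacted = 0.414 × 295.4 = 122.3 mol; ν_U = −2, so ξ = 122.3/2 = 61.15 mol.
Outlet amounts (n = n₀ + ν ξ):
  U: 295.4 − 2(61.15) = 173.1
  Q: 0 + 1(61.15) = 61.15
  R: 0 + 1(61.15) = 61.15
  P: 450.6 (inert)
Total out = 746 mol; y_R = 61.15 / 746 = 0.08197.

0.082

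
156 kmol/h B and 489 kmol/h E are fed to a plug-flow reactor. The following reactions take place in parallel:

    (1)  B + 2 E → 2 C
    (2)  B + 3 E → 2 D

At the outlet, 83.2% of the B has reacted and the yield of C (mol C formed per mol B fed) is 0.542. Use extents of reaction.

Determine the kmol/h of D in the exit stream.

Yield of C: 2ξ₁ / 156 = 0.542 → ξ₁ = 42.28 kmol/h.
Conversion of B: 1ξ₁ + 1ξ₂ = 0.832 × 156 = 129.8 → ξ₂ = 87.52 kmol/h.
Outlet amounts (n = n₀ + Σ ν·ξ):
  B: 156 − 1(42.28) − 1(87.52) = 26.21
  E: 489 − 2(42.28) − 3(87.52) = 141.9
  C: 0 + 2(42.28) = 84.55
  D: 0 + 2(87.52) = 175

175 kmol/h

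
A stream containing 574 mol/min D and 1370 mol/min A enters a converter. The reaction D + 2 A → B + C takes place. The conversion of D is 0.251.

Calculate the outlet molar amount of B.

D reacted = 0.251 × 574 = 144.1 mol/min; ν_D = −1, so ξ = 144.1/1 = 144.1 mol/min.
Outlet amounts (n = n₀ + ν ξ):
  D: 574 − 1(144.1) = 429.9
  A: 1370 − 2(144.1) = 1082
  B: 0 + 1(144.1) = 144.1
  C: 0 + 1(144.1) = 144.1

144 mol/min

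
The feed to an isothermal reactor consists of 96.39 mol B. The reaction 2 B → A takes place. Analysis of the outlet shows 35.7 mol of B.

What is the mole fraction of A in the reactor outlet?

For B: n = n₀ − 2ξ → 35.7 = 96.39 − 2ξ, giving ξ = 30.34 mol.
Outlet amounts (n = n₀ + ν ξ):
  B: 96.39 − 2(30.34) = 35.7
  A: 0 + 1(30.34) = 30.34
Total out = 66.05 mol; y_A = 30.34 / 66.05 = 0.4595.

0.459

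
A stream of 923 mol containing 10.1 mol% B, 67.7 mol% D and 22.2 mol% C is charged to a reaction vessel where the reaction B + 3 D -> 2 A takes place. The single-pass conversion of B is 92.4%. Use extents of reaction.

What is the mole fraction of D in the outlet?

B reacted = 0.924 × 93.22 = 86.14 mol; ν_B = −1, so ξ = 86.14/1 = 86.14 mol.
Outlet amounts (n = n₀ + ν ξ):
  B: 93.22 − 1(86.14) = 7.085
  D: 624.9 − 3(86.14) = 366.5
  A: 0 + 2(86.14) = 172.3
  C: 204.9 (inert)
Total out = 750.7 mol; y_D = 366.5 / 750.7 = 0.4881.

0.488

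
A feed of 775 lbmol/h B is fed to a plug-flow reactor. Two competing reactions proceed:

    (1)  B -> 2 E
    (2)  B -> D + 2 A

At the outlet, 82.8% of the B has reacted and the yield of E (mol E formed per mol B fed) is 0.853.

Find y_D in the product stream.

0.18

Yield of E: 2ξ₁ / 775 = 0.853 → ξ₁ = 330.5 lbmol/h.
Conversion of B: 1ξ₁ + 1ξ₂ = 0.828 × 775 = 641.7 → ξ₂ = 311.2 lbmol/h.
Outlet amounts (n = n₀ + Σ ν·ξ):
  B: 775 − 1(330.5) − 1(311.2) = 133.3
  E: 0 + 2(330.5) = 661.1
  D: 0 + 1(311.2) = 311.2
  A: 0 + 2(311.2) = 622.3
Total out = 1728 lbmol/h; y_D = 311.2 / 1728 = 0.1801.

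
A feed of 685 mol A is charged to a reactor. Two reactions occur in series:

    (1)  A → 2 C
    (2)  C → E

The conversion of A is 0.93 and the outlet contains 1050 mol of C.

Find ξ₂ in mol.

ξ₂ = 224 mol

Conversion of A: A consumed = 1ξ₁ = 0.93 × 685 → ξ₁ = 637.1 mol.
C balance: n_C = 0 + 2ξ₁ − 1ξ₂ = 1050 → ξ₂ = (2·637.1 − 1050)/1 = 224.1 mol.
Outlet amounts (n = n₀ + Σ ν·ξ):
  A: 685 − 1(637.1) = 47.95
  C: 0 + 2(637.1) − 1(224.1) = 1050
  E: 0 + 1(224.1) = 224.1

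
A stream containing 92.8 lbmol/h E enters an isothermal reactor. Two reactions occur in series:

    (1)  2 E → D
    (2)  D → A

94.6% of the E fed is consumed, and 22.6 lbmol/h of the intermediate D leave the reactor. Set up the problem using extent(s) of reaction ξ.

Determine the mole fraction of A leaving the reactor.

0.435

Conversion of E: E consumed = 2ξ₁ = 0.946 × 92.8 → ξ₁ = 43.89 lbmol/h.
D balance: n_D = 0 + 1ξ₁ − 1ξ₂ = 22.6 → ξ₂ = (1·43.89 − 22.6)/1 = 21.29 lbmol/h.
Outlet amounts (n = n₀ + Σ ν·ξ):
  E: 92.8 − 2(43.89) = 5.011
  D: 0 + 1(43.89) − 1(21.29) = 22.6
  A: 0 + 1(21.29) = 21.29
Total out = 48.91 lbmol/h; y_A = 21.29 / 48.91 = 0.4354.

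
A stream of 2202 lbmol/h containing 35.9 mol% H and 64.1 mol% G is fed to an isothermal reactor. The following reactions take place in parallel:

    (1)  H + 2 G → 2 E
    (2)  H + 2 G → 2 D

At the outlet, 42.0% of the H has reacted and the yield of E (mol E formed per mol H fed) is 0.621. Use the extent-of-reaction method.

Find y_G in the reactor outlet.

Yield of E: 2ξ₁ / 790.5 = 0.621 → ξ₁ = 245.5 lbmol/h.
Conversion of H: 1ξ₁ + 1ξ₂ = 0.42 × 790.5 = 332 → ξ₂ = 86.56 lbmol/h.
Outlet amounts (n = n₀ + Σ ν·ξ):
  H: 790.5 − 1(245.5) − 1(86.56) = 458.5
  G: 1411 − 2(245.5) − 2(86.56) = 747.4
  E: 0 + 2(245.5) = 490.9
  D: 0 + 2(86.56) = 173.1
Total out = 1870 lbmol/h; y_G = 747.4 / 1870 = 0.3997.

0.4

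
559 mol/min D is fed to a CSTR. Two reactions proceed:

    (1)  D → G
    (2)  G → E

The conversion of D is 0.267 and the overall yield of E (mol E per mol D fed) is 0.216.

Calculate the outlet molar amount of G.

Conversion of D: D consumed = 1ξ₁ = 0.267 × 559 → ξ₁ = 149.3 mol/min.
Yield of E: 1ξ₂ / 559 = 0.216 → ξ₂ = 120.7 mol/min.
Outlet amounts (n = n₀ + Σ ν·ξ):
  D: 559 − 1(149.3) = 409.7
  G: 0 + 1(149.3) − 1(120.7) = 28.51
  E: 0 + 1(120.7) = 120.7

28.5 mol/min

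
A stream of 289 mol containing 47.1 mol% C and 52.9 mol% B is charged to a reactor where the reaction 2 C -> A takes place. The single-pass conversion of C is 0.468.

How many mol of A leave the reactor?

31.9 mol

C reacted = 0.468 × 136.1 = 63.7 mol; ν_C = −2, so ξ = 63.7/2 = 31.85 mol.
Outlet amounts (n = n₀ + ν ξ):
  C: 136.1 − 2(31.85) = 72.42
  A: 0 + 1(31.85) = 31.85
  B: 152.9 (inert)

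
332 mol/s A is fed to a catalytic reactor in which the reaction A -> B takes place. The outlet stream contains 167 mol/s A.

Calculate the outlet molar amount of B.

165 mol/s

For A: n = n₀ − 1ξ → 167 = 332 − 1ξ, giving ξ = 165 mol/s.
Outlet amounts (n = n₀ + ν ξ):
  A: 332 − 1(165) = 167
  B: 0 + 1(165) = 165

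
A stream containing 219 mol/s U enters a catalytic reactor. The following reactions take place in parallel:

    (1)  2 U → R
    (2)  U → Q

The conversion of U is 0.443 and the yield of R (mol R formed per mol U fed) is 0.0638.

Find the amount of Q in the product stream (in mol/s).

Yield of R: 1ξ₁ / 219 = 0.0638 → ξ₁ = 13.97 mol/s.
Conversion of U: 2ξ₁ + 1ξ₂ = 0.443 × 219 = 97.02 → ξ₂ = 69.07 mol/s.
Outlet amounts (n = n₀ + Σ ν·ξ):
  U: 219 − 2(13.97) − 1(69.07) = 122
  R: 0 + 1(13.97) = 13.97
  Q: 0 + 1(69.07) = 69.07

69.1 mol/s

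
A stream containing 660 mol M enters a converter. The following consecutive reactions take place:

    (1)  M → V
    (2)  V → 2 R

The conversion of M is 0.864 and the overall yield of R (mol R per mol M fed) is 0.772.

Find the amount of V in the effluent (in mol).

Conversion of M: M consumed = 1ξ₁ = 0.864 × 660 → ξ₁ = 570.2 mol.
Yield of R: 2ξ₂ / 660 = 0.772 → ξ₂ = 254.8 mol.
Outlet amounts (n = n₀ + Σ ν·ξ):
  M: 660 − 1(570.2) = 89.76
  V: 0 + 1(570.2) − 1(254.8) = 315.5
  R: 0 + 2(254.8) = 509.5

315 mol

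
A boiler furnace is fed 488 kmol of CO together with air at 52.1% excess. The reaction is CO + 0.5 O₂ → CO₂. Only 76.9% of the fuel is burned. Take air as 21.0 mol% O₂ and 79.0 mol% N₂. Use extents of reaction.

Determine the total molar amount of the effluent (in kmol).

Stoichiometric O₂ = 0.5 × 488 = 244 kmol; O₂ fed = 244 × 1.521 = 371.1 kmol.
N₂ fed = 371.1 × 79/21 = 1396 kmol.
Fuel reacted = 0.769 × 488 → ξ = 375.3 kmol.
Outlet (n = n₀ + ν ξ):
  CO: 488 − 1(375.3) = 112.7
  O₂: 371.1 − 0.5(375.3) = 183.5
  N₂: 1396 (inert)
  CO₂: 0 + 1(375.3) = 375.3
Total out = 112.7 + 183.5 + 1396 + 375.3 = 2068 kmol.

2070 kmol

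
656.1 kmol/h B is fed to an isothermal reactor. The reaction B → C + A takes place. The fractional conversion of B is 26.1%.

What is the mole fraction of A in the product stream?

B reacted = 0.261 × 656.1 = 171.2 kmol/h; ν_B = −1, so ξ = 171.2/1 = 171.2 kmol/h.
Outlet amounts (n = n₀ + ν ξ):
  B: 656.1 − 1(171.2) = 484.9
  C: 0 + 1(171.2) = 171.2
  A: 0 + 1(171.2) = 171.2
Total out = 827.3 kmol/h; y_A = 171.2 / 827.3 = 0.207.

0.207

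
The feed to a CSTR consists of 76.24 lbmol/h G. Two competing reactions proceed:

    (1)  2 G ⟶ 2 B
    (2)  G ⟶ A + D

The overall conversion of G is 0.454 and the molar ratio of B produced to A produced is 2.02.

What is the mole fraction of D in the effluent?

Conversion of G: G consumed = 0.454 × 76.24 = 34.61 lbmol/h = 2ξ₁ + 1ξ₂.
Selectivity: 2ξ₁ / (1ξ₂) = 2.02 → ξ₁ = 1.01 ξ₂.
Substitute: (2·1.01 + 1) ξ₂ = 34.61 → ξ₂ = 11.46 lbmol/h, ξ₁ = 11.58 lbmol/h.
Outlet amounts (n = n₀ + Σ ν·ξ):
  G: 76.24 − 2(11.58) − 1(11.46) = 41.63
  B: 0 + 2(11.58) = 23.15
  A: 0 + 1(11.46) = 11.46
  D: 0 + 1(11.46) = 11.46
Total out = 87.7 lbmol/h; y_D = 11.46 / 87.7 = 0.1307.

0.131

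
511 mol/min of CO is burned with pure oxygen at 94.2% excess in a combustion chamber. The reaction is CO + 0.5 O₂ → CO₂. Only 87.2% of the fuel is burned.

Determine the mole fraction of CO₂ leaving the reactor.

Stoichiometric O₂ = 0.5 × 511 = 255.5 mol/min; O₂ fed = 255.5 × 1.942 = 496.2 mol/min.
Fuel reacted = 0.872 × 511 → ξ = 445.6 mol/min.
Outlet (n = n₀ + ν ξ):
  CO: 511 − 1(445.6) = 65.41
  O₂: 496.2 − 0.5(445.6) = 273.4
  CO₂: 0 + 1(445.6) = 445.6
Total out = 784.4 mol/min; y_CO₂ = 445.6 / 784.4 = 0.5681.

0.568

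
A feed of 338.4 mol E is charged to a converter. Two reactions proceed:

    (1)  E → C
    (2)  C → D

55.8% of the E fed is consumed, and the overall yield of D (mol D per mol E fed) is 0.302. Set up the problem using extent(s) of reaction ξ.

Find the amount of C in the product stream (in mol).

86.6 mol

Conversion of E: E consumed = 1ξ₁ = 0.558 × 338.4 → ξ₁ = 188.8 mol.
Yield of D: 1ξ₂ / 338.4 = 0.302 → ξ₂ = 102.2 mol.
Outlet amounts (n = n₀ + Σ ν·ξ):
  E: 338.4 − 1(188.8) = 149.6
  C: 0 + 1(188.8) − 1(102.2) = 86.63
  D: 0 + 1(102.2) = 102.2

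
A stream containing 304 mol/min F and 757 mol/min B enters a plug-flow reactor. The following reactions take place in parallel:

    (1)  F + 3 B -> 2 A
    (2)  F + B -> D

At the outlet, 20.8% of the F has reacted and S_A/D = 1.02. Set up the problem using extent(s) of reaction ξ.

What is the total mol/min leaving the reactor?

976 mol/min

Conversion of F: F consumed = 0.208 × 304 = 63.23 mol/min = 1ξ₁ + 1ξ₂.
Selectivity: 2ξ₁ / (1ξ₂) = 1.02 → ξ₁ = 0.51 ξ₂.
Substitute: (1·0.51 + 1) ξ₂ = 63.23 → ξ₂ = 41.88 mol/min, ξ₁ = 21.36 mol/min.
Outlet amounts (n = n₀ + Σ ν·ξ):
  F: 304 − 1(21.36) − 1(41.88) = 240.8
  B: 757 − 3(21.36) − 1(41.88) = 651.1
  A: 0 + 2(21.36) = 42.71
  D: 0 + 1(41.88) = 41.88
Total out = 240.8 + 651.1 + 42.71 + 41.88 = 976.4 mol/min.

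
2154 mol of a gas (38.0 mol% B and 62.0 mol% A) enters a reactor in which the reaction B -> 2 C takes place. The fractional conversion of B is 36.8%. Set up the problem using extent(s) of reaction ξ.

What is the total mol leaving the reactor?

2460 mol

B reacted = 0.368 × 818.5 = 301.2 mol; ν_B = −1, so ξ = 301.2/1 = 301.2 mol.
Outlet amounts (n = n₀ + ν ξ):
  B: 818.5 − 1(301.2) = 517.3
  C: 0 + 2(301.2) = 602.4
  A: 1335 (inert)
Total out = 517.3 + 602.4 + 1335 = 2455 mol.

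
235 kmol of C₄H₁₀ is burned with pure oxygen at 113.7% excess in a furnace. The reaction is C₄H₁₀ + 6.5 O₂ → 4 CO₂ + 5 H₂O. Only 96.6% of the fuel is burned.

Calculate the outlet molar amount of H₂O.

Stoichiometric O₂ = 6.5 × 235 = 1528 kmol; O₂ fed = 1528 × 2.137 = 3264 kmol.
Fuel reacted = 0.966 × 235 → ξ = 227 kmol.
Outlet (n = n₀ + ν ξ):
  C₄H₁₀: 235 − 1(227) = 7.99
  O₂: 3264 − 6.5(227) = 1789
  CO₂: 0 + 4(227) = 908
  H₂O: 0 + 5(227) = 1135

1140 kmol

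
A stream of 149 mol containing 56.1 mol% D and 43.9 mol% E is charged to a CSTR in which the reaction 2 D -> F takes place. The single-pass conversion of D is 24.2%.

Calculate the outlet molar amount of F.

10.1 mol

D reacted = 0.242 × 83.59 = 20.23 mol; ν_D = −2, so ξ = 20.23/2 = 10.11 mol.
Outlet amounts (n = n₀ + ν ξ):
  D: 83.59 − 2(10.11) = 63.36
  F: 0 + 1(10.11) = 10.11
  E: 65.41 (inert)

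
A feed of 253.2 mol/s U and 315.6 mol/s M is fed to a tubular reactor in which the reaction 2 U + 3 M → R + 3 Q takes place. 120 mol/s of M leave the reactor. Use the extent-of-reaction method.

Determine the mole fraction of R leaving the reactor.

For M: n = n₀ − 3ξ → 120 = 315.6 − 3ξ, giving ξ = 65.2 mol/s.
Outlet amounts (n = n₀ + ν ξ):
  U: 253.2 − 2(65.2) = 122.8
  M: 315.6 − 3(65.2) = 120
  R: 0 + 1(65.2) = 65.2
  Q: 0 + 3(65.2) = 195.6
Total out = 503.6 mol/s; y_R = 65.2 / 503.6 = 0.1295.

0.129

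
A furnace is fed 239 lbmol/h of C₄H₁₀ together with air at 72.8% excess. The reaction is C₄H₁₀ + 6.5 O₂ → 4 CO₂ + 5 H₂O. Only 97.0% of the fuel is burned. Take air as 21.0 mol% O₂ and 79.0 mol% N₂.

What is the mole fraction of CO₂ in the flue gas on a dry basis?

0.0759

Stoichiometric O₂ = 6.5 × 239 = 1554 lbmol/h; O₂ fed = 1554 × 1.728 = 2684 lbmol/h.
N₂ fed = 2684 × 79/21 = 10100 lbmol/h.
Fuel reacted = 0.97 × 239 → ξ = 231.8 lbmol/h.
Outlet (n = n₀ + ν ξ):
  C₄H₁₀: 239 − 1(231.8) = 7.17
  O₂: 2684 − 6.5(231.8) = 1178
  N₂: 10100 (inert)
  CO₂: 0 + 4(231.8) = 927.3
  H₂O: 0 + 5(231.8) = 1159
Dry total = 12210 lbmol/h; y_CO₂ (dry) = 927.3 / 12210 = 0.07594.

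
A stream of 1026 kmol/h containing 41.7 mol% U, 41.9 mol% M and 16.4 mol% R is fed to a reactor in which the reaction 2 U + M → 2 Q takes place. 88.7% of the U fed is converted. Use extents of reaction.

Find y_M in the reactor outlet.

0.287

U reacted = 0.887 × 427.8 = 379.5 kmol/h; ν_U = −2, so ξ = 379.5/2 = 189.7 kmol/h.
Outlet amounts (n = n₀ + ν ξ):
  U: 427.8 − 2(189.7) = 48.35
  M: 429.9 − 1(189.7) = 240.1
  Q: 0 + 2(189.7) = 379.5
  R: 168.3 (inert)
Total out = 836.3 kmol/h; y_M = 240.1 / 836.3 = 0.2872.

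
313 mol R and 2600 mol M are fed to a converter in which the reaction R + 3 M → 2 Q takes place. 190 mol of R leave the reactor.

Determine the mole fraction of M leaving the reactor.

0.837

For R: n = n₀ − 1ξ → 190 = 313 − 1ξ, giving ξ = 123 mol.
Outlet amounts (n = n₀ + ν ξ):
  R: 313 − 1(123) = 190
  M: 2600 − 3(123) = 2231
  Q: 0 + 2(123) = 246
Total out = 2667 mol; y_M = 2231 / 2667 = 0.8365.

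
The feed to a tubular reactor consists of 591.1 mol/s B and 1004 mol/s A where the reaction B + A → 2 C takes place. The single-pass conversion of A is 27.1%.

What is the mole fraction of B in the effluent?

0.2

A reacted = 0.271 × 1004 = 272.1 mol/s; ν_A = −1, so ξ = 272.1/1 = 272.1 mol/s.
Outlet amounts (n = n₀ + ν ξ):
  B: 591.1 − 1(272.1) = 319
  A: 1004 − 1(272.1) = 731.9
  C: 0 + 2(272.1) = 544.2
Total out = 1595 mol/s; y_B = 319 / 1595 = 0.2.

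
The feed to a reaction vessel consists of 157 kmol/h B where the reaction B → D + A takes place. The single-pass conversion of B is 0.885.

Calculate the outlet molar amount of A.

139 kmol/h

B reacted = 0.885 × 157 = 138.9 kmol/h; ν_B = −1, so ξ = 138.9/1 = 138.9 kmol/h.
Outlet amounts (n = n₀ + ν ξ):
  B: 157 − 1(138.9) = 18.06
  D: 0 + 1(138.9) = 138.9
  A: 0 + 1(138.9) = 138.9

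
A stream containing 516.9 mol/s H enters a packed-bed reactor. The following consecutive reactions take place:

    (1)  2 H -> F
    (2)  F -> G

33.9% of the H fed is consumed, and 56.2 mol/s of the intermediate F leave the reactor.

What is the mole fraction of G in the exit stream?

0.0732

Conversion of H: H consumed = 2ξ₁ = 0.339 × 516.9 → ξ₁ = 87.61 mol/s.
F balance: n_F = 0 + 1ξ₁ − 1ξ₂ = 56.2 → ξ₂ = (1·87.61 − 56.2)/1 = 31.41 mol/s.
Outlet amounts (n = n₀ + Σ ν·ξ):
  H: 516.9 − 2(87.61) = 341.7
  F: 0 + 1(87.61) − 1(31.41) = 56.2
  G: 0 + 1(31.41) = 31.41
Total out = 429.3 mol/s; y_G = 31.41 / 429.3 = 0.07318.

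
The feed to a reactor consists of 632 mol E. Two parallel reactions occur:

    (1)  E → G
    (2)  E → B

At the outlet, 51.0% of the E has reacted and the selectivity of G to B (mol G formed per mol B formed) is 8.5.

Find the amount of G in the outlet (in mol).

288 mol

Conversion of E: E consumed = 0.51 × 632 = 322.3 mol = 1ξ₁ + 1ξ₂.
Selectivity: 1ξ₁ / (1ξ₂) = 8.5 → ξ₁ = 8.5 ξ₂.
Substitute: (1·8.5 + 1) ξ₂ = 322.3 → ξ₂ = 33.93 mol, ξ₁ = 288.4 mol.
Outlet amounts (n = n₀ + Σ ν·ξ):
  E: 632 − 1(288.4) − 1(33.93) = 309.7
  G: 0 + 1(288.4) = 288.4
  B: 0 + 1(33.93) = 33.93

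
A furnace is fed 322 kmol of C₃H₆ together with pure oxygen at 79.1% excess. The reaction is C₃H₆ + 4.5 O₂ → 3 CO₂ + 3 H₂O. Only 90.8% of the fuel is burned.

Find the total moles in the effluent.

3060 kmol

Stoichiometric O₂ = 4.5 × 322 = 1449 kmol; O₂ fed = 1449 × 1.791 = 2595 kmol.
Fuel reacted = 0.908 × 322 → ξ = 292.4 kmol.
Outlet (n = n₀ + ν ξ):
  C₃H₆: 322 − 1(292.4) = 29.62
  O₂: 2595 − 4.5(292.4) = 1279
  CO₂: 0 + 3(292.4) = 877.1
  H₂O: 0 + 3(292.4) = 877.1
Total out = 29.62 + 1279 + 877.1 + 877.1 = 3063 kmol.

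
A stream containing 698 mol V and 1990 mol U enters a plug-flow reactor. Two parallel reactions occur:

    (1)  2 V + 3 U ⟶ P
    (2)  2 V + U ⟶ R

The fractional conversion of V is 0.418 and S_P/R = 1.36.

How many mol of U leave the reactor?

1680 mol

Conversion of V: V consumed = 0.418 × 698 = 291.8 mol = 2ξ₁ + 2ξ₂.
Selectivity: 1ξ₁ / (1ξ₂) = 1.36 → ξ₁ = 1.36 ξ₂.
Substitute: (2·1.36 + 2) ξ₂ = 291.8 → ξ₂ = 61.81 mol, ξ₁ = 84.07 mol.
Outlet amounts (n = n₀ + Σ ν·ξ):
  V: 698 − 2(84.07) − 2(61.81) = 406.2
  U: 1990 − 3(84.07) − 1(61.81) = 1676
  P: 0 + 1(84.07) = 84.07
  R: 0 + 1(61.81) = 61.81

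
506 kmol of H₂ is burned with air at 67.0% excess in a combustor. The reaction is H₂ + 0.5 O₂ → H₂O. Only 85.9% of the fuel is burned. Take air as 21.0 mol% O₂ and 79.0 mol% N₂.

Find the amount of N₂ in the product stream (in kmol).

Stoichiometric O₂ = 0.5 × 506 = 253 kmol; O₂ fed = 253 × 1.670 = 422.5 kmol.
N₂ fed = 422.5 × 79/21 = 1589 kmol.
Fuel reacted = 0.859 × 506 → ξ = 434.7 kmol.
Outlet (n = n₀ + ν ξ):
  H₂: 506 − 1(434.7) = 71.35
  O₂: 422.5 − 0.5(434.7) = 205.2
  N₂: 1589 (inert)
  H₂O: 0 + 1(434.7) = 434.7

1590 kmol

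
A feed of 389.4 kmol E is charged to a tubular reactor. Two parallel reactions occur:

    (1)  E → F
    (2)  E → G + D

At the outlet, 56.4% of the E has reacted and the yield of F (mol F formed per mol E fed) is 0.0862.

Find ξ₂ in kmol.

Yield of F: 1ξ₁ / 389.4 = 0.0862 → ξ₁ = 33.57 kmol.
Conversion of E: 1ξ₁ + 1ξ₂ = 0.564 × 389.4 = 219.6 → ξ₂ = 186.1 kmol.
Outlet amounts (n = n₀ + Σ ν·ξ):
  E: 389.4 − 1(33.57) − 1(186.1) = 169.8
  F: 0 + 1(33.57) = 33.57
  G: 0 + 1(186.1) = 186.1
  D: 0 + 1(186.1) = 186.1

ξ₂ = 186 kmol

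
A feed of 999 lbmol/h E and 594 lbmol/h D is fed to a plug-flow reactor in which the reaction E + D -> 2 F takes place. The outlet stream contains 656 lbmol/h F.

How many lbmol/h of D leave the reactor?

For F: n = n₀ + 2ξ → 656 = 0 + 2ξ, giving ξ = 328 lbmol/h.
Outlet amounts (n = n₀ + ν ξ):
  E: 999 − 1(328) = 671
  D: 594 − 1(328) = 266
  F: 0 + 2(328) = 656

266 lbmol/h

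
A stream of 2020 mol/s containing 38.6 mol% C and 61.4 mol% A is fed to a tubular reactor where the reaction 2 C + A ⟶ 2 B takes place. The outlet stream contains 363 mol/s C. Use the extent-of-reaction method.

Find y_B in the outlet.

0.23

For C: n = n₀ − 2ξ → 363 = 779.7 − 2ξ, giving ξ = 208.4 mol/s.
Outlet amounts (n = n₀ + ν ξ):
  C: 779.7 − 2(208.4) = 363
  A: 1240 − 1(208.4) = 1032
  B: 0 + 2(208.4) = 416.7
Total out = 1812 mol/s; y_B = 416.7 / 1812 = 0.23.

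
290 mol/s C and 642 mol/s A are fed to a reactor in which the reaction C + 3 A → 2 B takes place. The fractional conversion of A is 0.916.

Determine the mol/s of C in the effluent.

A reacted = 0.916 × 642 = 588.1 mol/s; ν_A = −3, so ξ = 588.1/3 = 196 mol/s.
Outlet amounts (n = n₀ + ν ξ):
  C: 290 − 1(196) = 93.98
  A: 642 − 3(196) = 53.93
  B: 0 + 2(196) = 392

94 mol/s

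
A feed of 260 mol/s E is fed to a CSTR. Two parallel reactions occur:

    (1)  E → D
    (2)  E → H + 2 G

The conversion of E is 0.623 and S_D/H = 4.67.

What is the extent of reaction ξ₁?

ξ₁ = 133 mol/s

Conversion of E: E consumed = 0.623 × 260 = 162 mol/s = 1ξ₁ + 1ξ₂.
Selectivity: 1ξ₁ / (1ξ₂) = 4.67 → ξ₁ = 4.67 ξ₂.
Substitute: (1·4.67 + 1) ξ₂ = 162 → ξ₂ = 28.57 mol/s, ξ₁ = 133.4 mol/s.
Outlet amounts (n = n₀ + Σ ν·ξ):
  E: 260 − 1(133.4) − 1(28.57) = 98.02
  D: 0 + 1(133.4) = 133.4
  H: 0 + 1(28.57) = 28.57
  G: 0 + 2(28.57) = 57.14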